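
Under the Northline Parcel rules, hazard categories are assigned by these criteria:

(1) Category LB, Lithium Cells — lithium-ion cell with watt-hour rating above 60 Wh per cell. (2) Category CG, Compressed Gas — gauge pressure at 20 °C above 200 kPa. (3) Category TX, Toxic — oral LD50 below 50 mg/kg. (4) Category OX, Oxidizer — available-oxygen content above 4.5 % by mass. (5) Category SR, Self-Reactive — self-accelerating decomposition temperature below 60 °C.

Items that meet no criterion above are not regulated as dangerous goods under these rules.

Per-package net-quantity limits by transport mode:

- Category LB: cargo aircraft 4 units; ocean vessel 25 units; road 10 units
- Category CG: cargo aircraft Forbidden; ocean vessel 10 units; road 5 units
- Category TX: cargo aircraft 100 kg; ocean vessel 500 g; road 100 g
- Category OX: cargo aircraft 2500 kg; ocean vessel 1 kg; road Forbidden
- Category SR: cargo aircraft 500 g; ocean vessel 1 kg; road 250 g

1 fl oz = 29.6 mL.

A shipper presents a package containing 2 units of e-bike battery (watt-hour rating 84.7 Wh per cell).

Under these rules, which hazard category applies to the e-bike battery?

Category LB

The e-bike battery has watt-hour rating 84.7 Wh per cell, which is > 60 Wh per cell, so it is Category LB (Lithium Cells).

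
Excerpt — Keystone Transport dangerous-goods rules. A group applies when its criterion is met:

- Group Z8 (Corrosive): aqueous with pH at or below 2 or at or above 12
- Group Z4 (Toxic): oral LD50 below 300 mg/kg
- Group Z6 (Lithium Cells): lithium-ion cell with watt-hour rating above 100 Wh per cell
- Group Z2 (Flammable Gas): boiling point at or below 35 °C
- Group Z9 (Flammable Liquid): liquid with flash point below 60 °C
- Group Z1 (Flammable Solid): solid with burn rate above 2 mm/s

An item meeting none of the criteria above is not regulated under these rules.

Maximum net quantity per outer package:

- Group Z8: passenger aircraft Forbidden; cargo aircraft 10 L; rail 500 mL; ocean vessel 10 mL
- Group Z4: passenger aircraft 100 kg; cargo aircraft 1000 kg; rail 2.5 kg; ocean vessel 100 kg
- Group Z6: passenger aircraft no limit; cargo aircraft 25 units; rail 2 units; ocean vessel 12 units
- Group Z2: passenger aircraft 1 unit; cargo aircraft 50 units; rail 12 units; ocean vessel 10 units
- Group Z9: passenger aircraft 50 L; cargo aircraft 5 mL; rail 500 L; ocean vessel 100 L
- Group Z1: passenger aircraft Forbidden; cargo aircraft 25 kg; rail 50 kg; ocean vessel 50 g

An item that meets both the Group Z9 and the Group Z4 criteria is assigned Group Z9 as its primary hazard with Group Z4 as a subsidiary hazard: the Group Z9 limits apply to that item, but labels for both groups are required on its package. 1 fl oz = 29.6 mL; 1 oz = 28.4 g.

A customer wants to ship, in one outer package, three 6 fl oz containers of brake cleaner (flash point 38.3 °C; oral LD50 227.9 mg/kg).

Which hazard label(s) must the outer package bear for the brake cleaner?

Group Z4 and Z9

The brake cleaner has flash point 38.3 °C, which is < 60 °C, so it is Group Z9 (Flammable Liquid).
Brake cleaner: oral LD50 227.9 mg/kg < 300 mg/kg → Group Z4 (Toxic).
By the precedence rule Group Z9 is primary and Group Z4 is subsidiary, and that rule requires both labels on the package.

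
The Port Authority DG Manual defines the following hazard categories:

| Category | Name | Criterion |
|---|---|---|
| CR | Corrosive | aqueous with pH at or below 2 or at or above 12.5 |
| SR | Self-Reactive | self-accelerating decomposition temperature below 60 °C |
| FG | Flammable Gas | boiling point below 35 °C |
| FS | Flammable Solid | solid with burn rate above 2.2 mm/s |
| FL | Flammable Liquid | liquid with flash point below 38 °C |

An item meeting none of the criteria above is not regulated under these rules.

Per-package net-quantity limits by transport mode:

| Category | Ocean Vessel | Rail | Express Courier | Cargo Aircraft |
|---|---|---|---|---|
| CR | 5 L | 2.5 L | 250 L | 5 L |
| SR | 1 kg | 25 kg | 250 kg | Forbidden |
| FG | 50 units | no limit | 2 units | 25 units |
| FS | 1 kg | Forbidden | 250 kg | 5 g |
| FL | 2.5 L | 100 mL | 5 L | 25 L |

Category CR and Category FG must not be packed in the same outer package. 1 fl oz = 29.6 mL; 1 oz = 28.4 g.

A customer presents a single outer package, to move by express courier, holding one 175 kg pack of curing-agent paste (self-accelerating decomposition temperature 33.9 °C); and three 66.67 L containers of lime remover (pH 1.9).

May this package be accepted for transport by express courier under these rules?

Yes

Self-accelerating decomposition temperature 33.9 °C meets the Category SR criterion (Self-Reactive), so the curing-agent paste is Category SR.
pH 1.9 meets the Category CR criterion (Corrosive), so the lime remover is Category CR.
Category CR quantity: three 66.67 L containers = 200.01 L.
200.01 L is within the express courier limit of 250 L for Category CR.
Category SR quantity: 175 kg.
175 kg ≤ 250 kg (express courier limit, Category SR) — within limit.
The segregation rule (Category CR with Category FG) does not apply to Category CR with Category SR.
Every hazard category is within its express courier limit and no segregation rule is violated.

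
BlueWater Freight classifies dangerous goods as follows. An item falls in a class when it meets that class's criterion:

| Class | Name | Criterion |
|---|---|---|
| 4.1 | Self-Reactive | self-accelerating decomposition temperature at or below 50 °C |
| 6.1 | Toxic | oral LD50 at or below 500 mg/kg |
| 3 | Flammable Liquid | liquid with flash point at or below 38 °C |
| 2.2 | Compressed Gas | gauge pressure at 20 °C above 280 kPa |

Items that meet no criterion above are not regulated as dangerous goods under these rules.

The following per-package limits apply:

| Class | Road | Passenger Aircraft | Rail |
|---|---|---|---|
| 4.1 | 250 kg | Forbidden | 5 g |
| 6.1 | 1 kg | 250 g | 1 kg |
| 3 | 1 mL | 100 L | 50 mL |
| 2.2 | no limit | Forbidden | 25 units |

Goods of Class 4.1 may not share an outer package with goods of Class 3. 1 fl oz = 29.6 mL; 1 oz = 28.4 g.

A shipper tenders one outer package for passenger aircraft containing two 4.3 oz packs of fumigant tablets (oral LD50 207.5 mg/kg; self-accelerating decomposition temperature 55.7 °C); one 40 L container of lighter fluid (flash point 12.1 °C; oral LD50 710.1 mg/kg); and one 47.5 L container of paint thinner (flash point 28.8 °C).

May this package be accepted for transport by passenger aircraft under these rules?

Yes

Oral LD50 207.5 mg/kg meets the Class 6.1 criterion (Toxic), so the fumigant tablets are Class 6.1.
Lighter fluid: flash point 12.1 °C ≤ 38 °C → Class 3 (Flammable Liquid).
With flash point 28.8 °C (≤ 38 °C), the paint thinner falls in Class 3.
Class 3 net quantity: 40 L + 47.5 L = 87.5 L.
87.5 L is within the passenger aircraft limit of 100 L for Class 3.
Class 6.1 quantity: two 4.3 oz packs = 244.24 g.
244.24 g is within the passenger aircraft limit of 250 g for Class 6.1.
The segregation rule (Class 4.1 with Class 3) does not apply to Class 3 with Class 6.1.
Every hazard class is within its passenger aircraft limit and no segregation rule is violated.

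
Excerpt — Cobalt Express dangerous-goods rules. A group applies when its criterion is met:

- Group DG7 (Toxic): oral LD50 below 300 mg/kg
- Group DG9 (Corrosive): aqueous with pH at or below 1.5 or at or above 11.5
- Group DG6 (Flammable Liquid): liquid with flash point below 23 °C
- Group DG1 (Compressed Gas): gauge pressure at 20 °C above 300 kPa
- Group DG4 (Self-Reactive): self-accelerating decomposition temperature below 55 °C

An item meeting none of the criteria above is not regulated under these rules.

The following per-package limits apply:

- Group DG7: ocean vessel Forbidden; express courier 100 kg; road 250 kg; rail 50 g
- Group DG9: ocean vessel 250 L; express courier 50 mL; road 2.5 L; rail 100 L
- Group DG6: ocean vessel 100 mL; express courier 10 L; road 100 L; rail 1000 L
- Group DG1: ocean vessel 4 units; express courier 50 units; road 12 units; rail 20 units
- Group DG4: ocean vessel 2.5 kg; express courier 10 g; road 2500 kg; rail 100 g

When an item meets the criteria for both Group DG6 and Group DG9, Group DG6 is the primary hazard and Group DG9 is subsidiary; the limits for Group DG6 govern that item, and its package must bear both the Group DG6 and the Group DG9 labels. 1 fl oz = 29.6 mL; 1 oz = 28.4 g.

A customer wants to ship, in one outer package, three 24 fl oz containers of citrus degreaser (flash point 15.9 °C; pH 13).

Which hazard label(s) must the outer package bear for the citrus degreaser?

Group DG6 and DG9

With flash point 15.9 °C (< 23 °C), the citrus degreaser falls in Group DG6.
pH 13 meets the Group DG9 criterion (Corrosive), so the citrus degreaser is Group DG9.
By the precedence rule Group DG6 is primary and Group DG9 is subsidiary, and that rule requires both labels on the package.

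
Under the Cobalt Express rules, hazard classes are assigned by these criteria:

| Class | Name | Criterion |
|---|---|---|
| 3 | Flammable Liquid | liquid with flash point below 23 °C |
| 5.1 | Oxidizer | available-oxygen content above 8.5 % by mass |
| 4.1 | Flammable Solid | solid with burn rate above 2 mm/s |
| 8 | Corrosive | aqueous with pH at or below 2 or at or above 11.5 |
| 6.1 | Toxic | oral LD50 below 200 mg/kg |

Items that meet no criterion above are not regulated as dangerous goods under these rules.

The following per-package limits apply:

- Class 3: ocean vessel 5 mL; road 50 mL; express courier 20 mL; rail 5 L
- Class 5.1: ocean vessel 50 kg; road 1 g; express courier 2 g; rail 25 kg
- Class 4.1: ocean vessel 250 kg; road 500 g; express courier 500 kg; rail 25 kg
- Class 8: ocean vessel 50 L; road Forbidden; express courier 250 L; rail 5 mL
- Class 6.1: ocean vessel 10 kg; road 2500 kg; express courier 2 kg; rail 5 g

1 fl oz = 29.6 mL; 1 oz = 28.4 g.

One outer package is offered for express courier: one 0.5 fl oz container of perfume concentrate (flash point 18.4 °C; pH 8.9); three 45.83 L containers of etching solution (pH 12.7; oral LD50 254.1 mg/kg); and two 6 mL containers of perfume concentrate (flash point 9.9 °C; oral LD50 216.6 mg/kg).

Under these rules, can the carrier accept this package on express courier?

With flash point 18.4 °C (< 23 °C), the perfume concentrate falls in Class 3.
Etching solution: pH 12.7 ≥ 11.5 → Class 8 (Corrosive).
The perfume concentrate has flash point 9.9 °C, which is < 23 °C, so it is Class 3 (Flammable Liquid).
Total Class 3: (one 0.5 fl oz container = 14.8 mL) + (two 6 mL containers = 12 mL) = 26.8 mL.
26.8 mL > 20 mL (express courier limit, Class 3) — over the limit.
Class 8 quantity: three 45.83 L containers = 137.49 L.
That is within the Class 8 express courier limit of 250 L.

No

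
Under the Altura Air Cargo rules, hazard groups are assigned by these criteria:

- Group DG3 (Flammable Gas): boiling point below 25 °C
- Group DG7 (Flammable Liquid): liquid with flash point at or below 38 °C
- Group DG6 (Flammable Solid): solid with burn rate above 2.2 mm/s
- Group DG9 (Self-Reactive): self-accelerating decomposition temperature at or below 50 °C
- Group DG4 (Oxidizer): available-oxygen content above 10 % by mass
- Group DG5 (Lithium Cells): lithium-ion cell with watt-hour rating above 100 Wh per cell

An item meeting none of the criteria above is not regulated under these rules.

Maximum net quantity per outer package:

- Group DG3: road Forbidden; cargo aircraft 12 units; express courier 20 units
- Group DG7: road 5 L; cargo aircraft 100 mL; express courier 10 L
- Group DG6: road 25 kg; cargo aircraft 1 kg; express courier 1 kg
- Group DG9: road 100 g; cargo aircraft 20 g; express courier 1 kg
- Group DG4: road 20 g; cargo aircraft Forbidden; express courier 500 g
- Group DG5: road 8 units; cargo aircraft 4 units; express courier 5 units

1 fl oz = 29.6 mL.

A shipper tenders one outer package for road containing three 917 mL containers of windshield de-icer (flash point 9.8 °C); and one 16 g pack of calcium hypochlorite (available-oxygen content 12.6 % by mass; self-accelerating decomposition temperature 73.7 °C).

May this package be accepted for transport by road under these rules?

Yes

Flash point 9.8 °C meets the Group DG7 criterion (Flammable Liquid), so the windshield de-icer is Group DG7.
Calcium hypochlorite: available-oxygen content 12.6 % by mass > 10 % by mass → Group DG4 (Oxidizer).
Group DG4 quantity: 16 g.
16 g ≤ 20 g (road limit, Group DG4) — within limit.
Group DG7 quantity: three 917 mL containers = 2.751 L.
2.751 L ≤ 5 L (road limit, Group DG7) — within limit.
Every hazard group is within its road limit and no segregation rule is violated.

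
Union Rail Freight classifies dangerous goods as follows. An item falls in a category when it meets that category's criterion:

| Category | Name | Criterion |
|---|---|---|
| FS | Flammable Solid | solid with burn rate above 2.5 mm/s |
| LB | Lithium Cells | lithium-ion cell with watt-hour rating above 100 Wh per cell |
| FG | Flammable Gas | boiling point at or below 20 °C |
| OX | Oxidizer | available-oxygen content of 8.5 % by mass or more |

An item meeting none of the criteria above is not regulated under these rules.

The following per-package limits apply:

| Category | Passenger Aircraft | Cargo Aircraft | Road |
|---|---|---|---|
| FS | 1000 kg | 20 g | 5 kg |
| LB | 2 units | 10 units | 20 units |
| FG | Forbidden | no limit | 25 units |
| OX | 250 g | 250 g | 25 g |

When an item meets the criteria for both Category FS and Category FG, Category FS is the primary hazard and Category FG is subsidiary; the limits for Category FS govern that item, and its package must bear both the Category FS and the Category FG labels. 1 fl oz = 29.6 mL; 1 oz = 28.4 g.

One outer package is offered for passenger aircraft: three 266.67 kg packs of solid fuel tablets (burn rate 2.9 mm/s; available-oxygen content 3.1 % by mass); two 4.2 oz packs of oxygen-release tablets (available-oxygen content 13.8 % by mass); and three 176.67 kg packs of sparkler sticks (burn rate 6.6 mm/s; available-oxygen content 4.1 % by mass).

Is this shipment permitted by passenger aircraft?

No

Burn rate 2.9 mm/s meets the Category FS criterion (Flammable Solid), so the solid fuel tablets are Category FS.
Available-oxygen content 13.8 % by mass meets the Category OX criterion (Oxidizer), so the oxygen-release tablets are Category OX.
Sparkler sticks: burn rate 6.6 mm/s > 2.5 mm/s → Category FS (Flammable Solid).
Category OX quantity: two 4.2 oz packs = 238.56 g.
238.56 g ≤ 250 g (passenger aircraft limit, Category OX) — within limit.
Category FS net quantity: (three 266.67 kg packs = 800.01 kg) + (three 176.67 kg packs = 530.01 kg) = 1330.02 kg.
1330.02 kg > 1000 kg (passenger aircraft limit, Category FS) — over the limit.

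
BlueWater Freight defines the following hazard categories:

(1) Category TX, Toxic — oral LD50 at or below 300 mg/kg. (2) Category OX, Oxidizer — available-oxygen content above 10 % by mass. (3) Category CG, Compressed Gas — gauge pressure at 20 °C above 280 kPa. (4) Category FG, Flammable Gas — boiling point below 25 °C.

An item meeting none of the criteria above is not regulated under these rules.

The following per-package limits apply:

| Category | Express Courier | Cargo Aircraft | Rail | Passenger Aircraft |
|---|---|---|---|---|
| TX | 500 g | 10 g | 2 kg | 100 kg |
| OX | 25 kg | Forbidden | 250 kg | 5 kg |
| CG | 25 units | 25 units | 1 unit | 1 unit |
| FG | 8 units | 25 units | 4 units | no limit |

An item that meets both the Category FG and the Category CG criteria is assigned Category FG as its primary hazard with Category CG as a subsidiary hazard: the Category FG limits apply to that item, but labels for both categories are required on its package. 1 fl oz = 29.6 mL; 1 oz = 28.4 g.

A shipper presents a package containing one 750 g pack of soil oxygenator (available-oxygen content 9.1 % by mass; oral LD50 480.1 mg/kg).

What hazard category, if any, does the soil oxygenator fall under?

Not regulated

oral LD50 480.1 mg/kg is not below 300 mg/kg, so Category TX does not apply.
available-oxygen content 9.1 % by mass is not above 10 % by mass, so Category OX does not apply.
No criterion is met, so the item is not regulated.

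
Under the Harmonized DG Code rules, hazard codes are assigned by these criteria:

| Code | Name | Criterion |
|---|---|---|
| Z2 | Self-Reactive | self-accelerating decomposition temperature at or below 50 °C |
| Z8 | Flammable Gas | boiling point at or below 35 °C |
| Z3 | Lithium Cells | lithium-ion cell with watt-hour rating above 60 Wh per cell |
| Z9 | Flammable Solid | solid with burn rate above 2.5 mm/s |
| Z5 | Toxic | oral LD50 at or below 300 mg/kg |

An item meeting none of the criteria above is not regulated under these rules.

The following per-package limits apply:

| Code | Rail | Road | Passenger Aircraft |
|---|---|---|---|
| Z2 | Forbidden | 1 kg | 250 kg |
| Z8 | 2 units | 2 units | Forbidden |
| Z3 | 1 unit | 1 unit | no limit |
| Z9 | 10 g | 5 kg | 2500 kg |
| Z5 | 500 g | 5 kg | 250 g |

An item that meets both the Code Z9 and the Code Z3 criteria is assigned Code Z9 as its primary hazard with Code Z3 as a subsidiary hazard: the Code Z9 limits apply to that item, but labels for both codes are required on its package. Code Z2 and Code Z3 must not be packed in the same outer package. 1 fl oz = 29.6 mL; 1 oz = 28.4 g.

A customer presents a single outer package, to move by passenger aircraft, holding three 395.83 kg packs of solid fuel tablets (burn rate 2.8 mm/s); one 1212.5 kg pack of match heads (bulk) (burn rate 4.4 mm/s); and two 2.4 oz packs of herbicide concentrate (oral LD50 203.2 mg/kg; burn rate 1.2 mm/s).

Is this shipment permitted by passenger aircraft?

Solid fuel tablets: burn rate 2.8 mm/s > 2.5 mm/s → Code Z9 (Flammable Solid).
Match heads (bulk): burn rate 4.4 mm/s > 2.5 mm/s → Code Z9 (Flammable Solid).
Oral LD50 203.2 mg/kg meets the Code Z5 criterion (Toxic), so the herbicide concentrate is Code Z5.
Code Z9 net quantity: (three 395.83 kg packs = 1187.49 kg) + 1212.5 kg = 2399.99 kg.
That is within the Code Z9 passenger aircraft limit of 2500 kg.
Code Z5 quantity: two 2.4 oz packs = 136.32 g.
136.32 g is within the passenger aircraft limit of 250 g for Code Z5.
The segregation rule (Code Z2 with Code Z3) does not apply to Code Z9 with Code Z5.
Every hazard code is within its passenger aircraft limit and no segregation rule is violated.

Yes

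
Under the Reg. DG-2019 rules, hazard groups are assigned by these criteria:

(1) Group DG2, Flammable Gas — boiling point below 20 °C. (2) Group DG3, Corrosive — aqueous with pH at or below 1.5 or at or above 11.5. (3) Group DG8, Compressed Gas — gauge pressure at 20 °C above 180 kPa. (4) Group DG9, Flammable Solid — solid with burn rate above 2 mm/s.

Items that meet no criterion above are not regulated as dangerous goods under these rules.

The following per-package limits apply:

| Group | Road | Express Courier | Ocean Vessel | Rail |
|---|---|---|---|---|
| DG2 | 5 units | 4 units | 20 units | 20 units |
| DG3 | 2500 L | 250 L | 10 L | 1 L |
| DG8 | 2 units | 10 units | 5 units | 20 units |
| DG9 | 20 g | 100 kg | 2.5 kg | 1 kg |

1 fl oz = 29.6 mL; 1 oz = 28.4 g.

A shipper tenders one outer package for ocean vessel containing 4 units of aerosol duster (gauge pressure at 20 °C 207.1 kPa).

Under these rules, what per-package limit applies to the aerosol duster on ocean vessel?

Aerosol duster: gauge pressure at 20 °C 207.1 kPa > 180 kPa → Group DG8 (Compressed Gas).
The ocean vessel limit for Group DG8 is 5 units.

5 units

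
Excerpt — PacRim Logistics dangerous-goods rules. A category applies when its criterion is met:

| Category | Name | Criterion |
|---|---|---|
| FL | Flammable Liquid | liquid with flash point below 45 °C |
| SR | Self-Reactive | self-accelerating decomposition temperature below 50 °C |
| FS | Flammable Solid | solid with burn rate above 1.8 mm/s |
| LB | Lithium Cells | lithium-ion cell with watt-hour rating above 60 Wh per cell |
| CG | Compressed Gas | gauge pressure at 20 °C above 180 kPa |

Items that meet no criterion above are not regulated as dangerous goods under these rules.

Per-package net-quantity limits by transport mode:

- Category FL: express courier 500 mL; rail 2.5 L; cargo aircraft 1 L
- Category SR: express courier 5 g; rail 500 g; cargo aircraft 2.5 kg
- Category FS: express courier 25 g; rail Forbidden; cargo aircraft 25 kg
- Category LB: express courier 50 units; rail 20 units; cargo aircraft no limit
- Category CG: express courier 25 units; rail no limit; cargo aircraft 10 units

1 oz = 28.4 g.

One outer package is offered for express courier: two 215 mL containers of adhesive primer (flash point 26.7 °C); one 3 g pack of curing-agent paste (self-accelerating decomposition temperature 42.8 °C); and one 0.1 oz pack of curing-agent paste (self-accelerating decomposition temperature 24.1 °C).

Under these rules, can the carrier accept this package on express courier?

No

The adhesive primer has flash point 26.7 °C, which is < 45 °C, so it is Category FL (Flammable Liquid).
With self-accelerating decomposition temperature 42.8 °C (< 50 °C), the curing-agent paste falls in Category SR.
Self-accelerating decomposition temperature 24.1 °C meets the Category SR criterion (Self-Reactive), so the curing-agent paste is Category SR.
Category SR net quantity: 3 g + (one 0.1 oz pack = 2.84 g) = 5.84 g.
5.84 g > 5 g (express courier limit, Category SR) — over the limit.
Category FL quantity: two 215 mL containers = 430 mL.
430 mL is within the express courier limit of 500 mL for Category FL.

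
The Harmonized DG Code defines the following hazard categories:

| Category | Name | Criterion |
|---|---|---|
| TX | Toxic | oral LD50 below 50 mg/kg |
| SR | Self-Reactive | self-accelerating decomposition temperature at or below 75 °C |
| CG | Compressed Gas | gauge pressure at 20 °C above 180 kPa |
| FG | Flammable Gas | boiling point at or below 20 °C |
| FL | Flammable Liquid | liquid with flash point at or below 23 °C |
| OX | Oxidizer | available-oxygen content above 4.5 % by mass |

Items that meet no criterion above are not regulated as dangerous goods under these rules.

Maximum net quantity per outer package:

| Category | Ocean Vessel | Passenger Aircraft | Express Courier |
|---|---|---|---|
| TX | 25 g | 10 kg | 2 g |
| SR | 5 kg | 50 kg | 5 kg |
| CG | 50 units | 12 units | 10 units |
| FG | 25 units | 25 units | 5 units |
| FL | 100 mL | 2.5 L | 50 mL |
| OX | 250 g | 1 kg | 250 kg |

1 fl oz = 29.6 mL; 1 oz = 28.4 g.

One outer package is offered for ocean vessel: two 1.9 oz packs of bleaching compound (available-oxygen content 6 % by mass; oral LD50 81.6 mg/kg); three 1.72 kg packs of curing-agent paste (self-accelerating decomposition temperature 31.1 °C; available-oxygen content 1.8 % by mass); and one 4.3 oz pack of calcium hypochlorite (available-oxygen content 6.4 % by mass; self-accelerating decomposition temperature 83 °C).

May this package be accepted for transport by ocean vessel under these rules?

Bleaching compound: available-oxygen content 6 % by mass > 4.5 % by mass → Category OX (Oxidizer).
Self-accelerating decomposition temperature 31.1 °C meets the Category SR criterion (Self-Reactive), so the curing-agent paste is Category SR.
Calcium hypochlorite: available-oxygen content 6.4 % by mass > 4.5 % by mass → Category OX (Oxidizer).
Category SR quantity: three 1.72 kg packs = 5.16 kg.
5.16 kg > 5 kg (ocean vessel limit, Category SR) — over the limit.
Category OX net quantity: (two 1.9 oz packs = 107.92 g) + (one 4.3 oz pack = 122.12 g) = 230.04 g.
230.04 g ≤ 250 g (ocean vessel limit, Category OX) — within limit.

No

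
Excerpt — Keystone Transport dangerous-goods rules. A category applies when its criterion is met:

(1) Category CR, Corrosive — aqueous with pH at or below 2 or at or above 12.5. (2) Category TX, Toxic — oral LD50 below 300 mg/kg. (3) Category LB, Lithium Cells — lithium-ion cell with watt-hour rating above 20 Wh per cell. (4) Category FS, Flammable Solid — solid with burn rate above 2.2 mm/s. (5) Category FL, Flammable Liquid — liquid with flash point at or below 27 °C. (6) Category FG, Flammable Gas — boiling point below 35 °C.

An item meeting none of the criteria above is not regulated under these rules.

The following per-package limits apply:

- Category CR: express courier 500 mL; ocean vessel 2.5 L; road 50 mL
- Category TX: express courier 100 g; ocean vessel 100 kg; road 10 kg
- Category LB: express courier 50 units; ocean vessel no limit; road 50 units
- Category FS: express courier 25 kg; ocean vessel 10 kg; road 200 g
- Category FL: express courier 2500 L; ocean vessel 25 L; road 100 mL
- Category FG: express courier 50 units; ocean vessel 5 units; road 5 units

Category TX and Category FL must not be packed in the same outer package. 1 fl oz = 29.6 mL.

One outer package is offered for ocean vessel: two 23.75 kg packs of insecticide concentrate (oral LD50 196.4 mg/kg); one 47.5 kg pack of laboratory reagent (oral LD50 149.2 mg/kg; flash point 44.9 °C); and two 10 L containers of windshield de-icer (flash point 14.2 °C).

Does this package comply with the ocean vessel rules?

No

Oral LD50 196.4 mg/kg meets the Category TX criterion (Toxic), so the insecticide concentrate is Category TX.
The laboratory reagent has oral LD50 149.2 mg/kg, which is < 300 mg/kg, so it is Category TX (Toxic).
Windshield de-icer: flash point 14.2 °C ≤ 27 °C → Category FL (Flammable Liquid).
Category TX net quantity: (two 23.75 kg packs = 47.5 kg) + 47.5 kg = 95 kg.
That is within the Category TX ocean vessel limit of 100 kg.
Category FL quantity: two 10 L containers = 20 L.
That is within the Category FL ocean vessel limit of 25 L.
Category TX and Category FL may not share an outer package.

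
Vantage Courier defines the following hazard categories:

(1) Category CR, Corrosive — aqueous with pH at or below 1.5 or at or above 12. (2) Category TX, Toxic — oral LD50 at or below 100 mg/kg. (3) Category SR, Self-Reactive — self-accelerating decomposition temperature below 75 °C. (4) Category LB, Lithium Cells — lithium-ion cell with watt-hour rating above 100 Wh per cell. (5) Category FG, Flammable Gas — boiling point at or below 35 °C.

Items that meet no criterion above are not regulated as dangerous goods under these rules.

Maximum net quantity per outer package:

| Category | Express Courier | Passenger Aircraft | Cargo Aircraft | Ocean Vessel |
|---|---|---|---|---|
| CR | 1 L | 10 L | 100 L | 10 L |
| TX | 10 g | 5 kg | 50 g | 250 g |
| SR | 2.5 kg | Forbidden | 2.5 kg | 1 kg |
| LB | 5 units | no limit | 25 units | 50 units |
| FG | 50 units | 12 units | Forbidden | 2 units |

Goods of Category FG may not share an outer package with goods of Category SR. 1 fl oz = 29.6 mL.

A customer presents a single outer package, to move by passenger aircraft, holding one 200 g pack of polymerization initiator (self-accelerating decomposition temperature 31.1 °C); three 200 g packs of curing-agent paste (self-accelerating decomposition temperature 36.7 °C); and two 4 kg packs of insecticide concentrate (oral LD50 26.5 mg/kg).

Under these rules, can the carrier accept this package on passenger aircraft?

The polymerization initiator has self-accelerating decomposition temperature 31.1 °C, which is < 75 °C, so it is Category SR (Self-Reactive).
Self-accelerating decomposition temperature 36.7 °C meets the Category SR criterion (Self-Reactive), so the curing-agent paste is Category SR.
Oral LD50 26.5 mg/kg meets the Category TX criterion (Toxic), so the insecticide concentrate is Category TX.
Category SR net quantity: 200 g + (three 200 g packs = 600 g) = 800 g.
By passenger aircraft, Category SR is Forbidden regardless of quantity.
Category TX quantity: two 4 kg packs = 8 kg.
That exceeds the Category TX passenger aircraft limit of 5 kg.
The segregation rule (Category FG with Category SR) does not apply to Category SR with Category TX.

No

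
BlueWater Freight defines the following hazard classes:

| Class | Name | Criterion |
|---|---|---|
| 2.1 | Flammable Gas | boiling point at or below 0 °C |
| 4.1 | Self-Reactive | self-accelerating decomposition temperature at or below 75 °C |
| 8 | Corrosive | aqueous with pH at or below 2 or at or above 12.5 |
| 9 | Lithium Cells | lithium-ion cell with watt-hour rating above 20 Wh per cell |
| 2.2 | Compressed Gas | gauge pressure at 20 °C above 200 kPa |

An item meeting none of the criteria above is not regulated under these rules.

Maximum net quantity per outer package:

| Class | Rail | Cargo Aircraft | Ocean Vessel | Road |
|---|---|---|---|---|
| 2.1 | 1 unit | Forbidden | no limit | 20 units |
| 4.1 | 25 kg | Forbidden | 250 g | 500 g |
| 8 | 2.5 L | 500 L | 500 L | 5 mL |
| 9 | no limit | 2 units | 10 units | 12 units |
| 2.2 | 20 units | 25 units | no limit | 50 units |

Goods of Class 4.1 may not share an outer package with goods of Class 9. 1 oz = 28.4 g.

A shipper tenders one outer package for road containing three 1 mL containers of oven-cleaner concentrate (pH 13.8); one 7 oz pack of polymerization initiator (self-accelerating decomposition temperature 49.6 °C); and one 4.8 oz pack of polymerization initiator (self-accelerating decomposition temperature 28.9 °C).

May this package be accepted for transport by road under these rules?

Yes

With pH 13.8 (≥ 12.5), the oven-cleaner concentrate falls in Class 8.
The polymerization initiator has self-accelerating decomposition temperature 49.6 °C, which is ≤ 75 °C, so it is Class 4.1 (Self-Reactive).
Polymerization initiator: self-accelerating decomposition temperature 28.9 °C ≤ 75 °C → Class 4.1 (Self-Reactive).
Class 4.1 net quantity: (one 7 oz pack = 198.8 g) + (one 4.8 oz pack = 136.32 g) = 335.12 g.
335.12 g is within the road limit of 500 g for Class 4.1.
Class 8 quantity: three 1 mL containers = 3 mL.
3 mL ≤ 5 mL (road limit, Class 8) — within limit.
The segregation rule (Class 4.1 with Class 9) does not apply to Class 4.1 with Class 8.
Every hazard class is within its road limit and no segregation rule is violated.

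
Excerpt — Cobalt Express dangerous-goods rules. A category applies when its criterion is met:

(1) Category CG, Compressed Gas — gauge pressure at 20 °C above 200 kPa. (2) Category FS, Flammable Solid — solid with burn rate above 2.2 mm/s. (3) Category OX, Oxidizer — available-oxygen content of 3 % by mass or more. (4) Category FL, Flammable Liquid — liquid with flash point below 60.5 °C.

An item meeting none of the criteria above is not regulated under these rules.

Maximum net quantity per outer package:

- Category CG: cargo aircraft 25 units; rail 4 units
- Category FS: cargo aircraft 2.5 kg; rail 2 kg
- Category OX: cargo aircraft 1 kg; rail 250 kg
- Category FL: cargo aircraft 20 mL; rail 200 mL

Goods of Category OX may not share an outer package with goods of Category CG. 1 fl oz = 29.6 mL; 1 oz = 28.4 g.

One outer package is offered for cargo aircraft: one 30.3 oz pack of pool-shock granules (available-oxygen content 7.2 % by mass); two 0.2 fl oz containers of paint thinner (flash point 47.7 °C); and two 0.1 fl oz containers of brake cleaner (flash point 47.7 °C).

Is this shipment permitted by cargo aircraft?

Yes

Available-oxygen content 7.2 % by mass meets the Category OX criterion (Oxidizer), so the pool-shock granules are Category OX.
The paint thinner has flash point 47.7 °C, which is < 60.5 °C, so it is Category FL (Flammable Liquid).
With flash point 47.7 °C (< 60.5 °C), the brake cleaner falls in Category FL.
Category OX quantity: one 30.3 oz pack = 860.52 g.
That is within the Category OX cargo aircraft limit of 1 kg.
Total Category FL: (two 0.2 fl oz containers = 11.84 mL) + (two 0.1 fl oz containers = 5.92 mL) = 17.76 mL.
17.76 mL is within the cargo aircraft limit of 20 mL for Category FL.
The segregation rule (Category OX with Category CG) does not apply to Category OX with Category FL.
Every hazard category is within its cargo aircraft limit and no segregation rule is violated.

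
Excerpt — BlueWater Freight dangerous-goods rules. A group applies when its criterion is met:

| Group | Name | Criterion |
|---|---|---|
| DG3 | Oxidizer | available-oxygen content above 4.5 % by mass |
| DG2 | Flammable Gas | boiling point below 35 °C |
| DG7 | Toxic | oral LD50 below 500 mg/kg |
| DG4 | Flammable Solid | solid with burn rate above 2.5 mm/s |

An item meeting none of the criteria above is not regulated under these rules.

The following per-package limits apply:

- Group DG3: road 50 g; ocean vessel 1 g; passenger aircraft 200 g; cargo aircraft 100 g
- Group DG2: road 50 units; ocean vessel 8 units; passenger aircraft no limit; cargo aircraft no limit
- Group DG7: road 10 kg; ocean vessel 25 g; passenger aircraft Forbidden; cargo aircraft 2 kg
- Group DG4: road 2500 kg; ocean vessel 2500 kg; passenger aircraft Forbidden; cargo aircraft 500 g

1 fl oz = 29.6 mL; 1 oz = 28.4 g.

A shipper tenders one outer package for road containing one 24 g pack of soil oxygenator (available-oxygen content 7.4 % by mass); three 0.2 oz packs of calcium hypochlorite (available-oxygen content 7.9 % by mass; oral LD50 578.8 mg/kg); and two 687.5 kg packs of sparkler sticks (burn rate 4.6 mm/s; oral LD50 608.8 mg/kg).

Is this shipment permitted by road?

Soil oxygenator: available-oxygen content 7.4 % by mass > 4.5 % by mass → Group DG3 (Oxidizer).
Calcium hypochlorite: available-oxygen content 7.9 % by mass > 4.5 % by mass → Group DG3 (Oxidizer).
The sparkler sticks have burn rate 4.6 mm/s, which is > 2.5 mm/s, so they are Group DG4 (Flammable Solid).
Group DG3 net quantity: 24 g + (three 0.2 oz packs = 17.04 g) = 41.04 g.
That is within the Group DG3 road limit of 50 g.
Group DG4 quantity: two 687.5 kg packs = 1375 kg.
That is within the Group DG4 road limit of 2500 kg.
Every hazard group is within its road limit and no segregation rule is violated.

Yes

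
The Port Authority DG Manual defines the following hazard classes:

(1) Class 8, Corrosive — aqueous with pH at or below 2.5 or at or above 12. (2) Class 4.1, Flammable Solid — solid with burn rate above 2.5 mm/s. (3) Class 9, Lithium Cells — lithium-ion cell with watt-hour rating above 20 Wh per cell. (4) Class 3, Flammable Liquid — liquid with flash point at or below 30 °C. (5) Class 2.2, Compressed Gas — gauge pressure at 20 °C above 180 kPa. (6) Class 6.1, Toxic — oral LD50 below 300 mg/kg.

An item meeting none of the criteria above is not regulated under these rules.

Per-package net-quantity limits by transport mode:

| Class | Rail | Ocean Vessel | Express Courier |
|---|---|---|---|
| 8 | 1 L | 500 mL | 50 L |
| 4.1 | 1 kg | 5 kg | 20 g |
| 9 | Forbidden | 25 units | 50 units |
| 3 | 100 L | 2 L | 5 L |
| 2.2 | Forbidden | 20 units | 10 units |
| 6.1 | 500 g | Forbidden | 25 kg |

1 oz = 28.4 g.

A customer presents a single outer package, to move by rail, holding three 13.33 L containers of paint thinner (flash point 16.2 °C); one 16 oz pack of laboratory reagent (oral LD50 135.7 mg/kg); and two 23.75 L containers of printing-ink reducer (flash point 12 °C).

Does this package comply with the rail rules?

Paint thinner: flash point 16.2 °C ≤ 30 °C → Class 3 (Flammable Liquid).
With oral LD50 135.7 mg/kg (< 300 mg/kg), the laboratory reagent falls in Class 6.1.
Flash point 12 °C meets the Class 3 criterion (Flammable Liquid), so the printing-ink reducer is Class 3.
Class 6.1 quantity: one 16 oz pack = 454.4 g.
That is within the Class 6.1 rail limit of 500 g.
Total Class 3: (three 13.33 L containers = 39.99 L) + (two 23.75 L containers = 47.5 L) = 87.49 L.
87.49 L is within the rail limit of 100 L for Class 3.
Every hazard class is within its rail limit and no segregation rule is violated.

Yes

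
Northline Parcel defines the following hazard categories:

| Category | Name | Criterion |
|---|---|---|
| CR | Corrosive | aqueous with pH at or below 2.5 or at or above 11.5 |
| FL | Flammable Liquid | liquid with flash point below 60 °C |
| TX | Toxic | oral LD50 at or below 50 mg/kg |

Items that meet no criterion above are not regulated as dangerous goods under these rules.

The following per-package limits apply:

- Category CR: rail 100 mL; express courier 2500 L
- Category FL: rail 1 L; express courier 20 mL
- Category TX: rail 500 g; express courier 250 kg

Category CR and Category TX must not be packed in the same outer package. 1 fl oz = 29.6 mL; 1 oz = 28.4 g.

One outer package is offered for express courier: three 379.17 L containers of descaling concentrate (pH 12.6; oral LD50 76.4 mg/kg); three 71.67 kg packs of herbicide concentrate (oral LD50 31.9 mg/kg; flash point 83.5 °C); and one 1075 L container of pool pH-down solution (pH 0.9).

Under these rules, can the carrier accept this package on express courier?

Descaling concentrate: pH 12.6 ≥ 11.5 → Category CR (Corrosive).
Herbicide concentrate: oral LD50 31.9 mg/kg ≤ 50 mg/kg → Category TX (Toxic).
pH 0.9 meets the Category CR criterion (Corrosive), so the pool pH-down solution is Category CR.
Category CR net quantity: (three 379.17 L containers = 1137.51 L) + 1075 L = 2212.51 L.
That is within the Category CR express courier limit of 2500 L.
Category TX quantity: three 71.67 kg packs = 215.01 kg.
That is within the Category TX express courier limit of 250 kg.
Category CR and Category TX may not share an outer package.

No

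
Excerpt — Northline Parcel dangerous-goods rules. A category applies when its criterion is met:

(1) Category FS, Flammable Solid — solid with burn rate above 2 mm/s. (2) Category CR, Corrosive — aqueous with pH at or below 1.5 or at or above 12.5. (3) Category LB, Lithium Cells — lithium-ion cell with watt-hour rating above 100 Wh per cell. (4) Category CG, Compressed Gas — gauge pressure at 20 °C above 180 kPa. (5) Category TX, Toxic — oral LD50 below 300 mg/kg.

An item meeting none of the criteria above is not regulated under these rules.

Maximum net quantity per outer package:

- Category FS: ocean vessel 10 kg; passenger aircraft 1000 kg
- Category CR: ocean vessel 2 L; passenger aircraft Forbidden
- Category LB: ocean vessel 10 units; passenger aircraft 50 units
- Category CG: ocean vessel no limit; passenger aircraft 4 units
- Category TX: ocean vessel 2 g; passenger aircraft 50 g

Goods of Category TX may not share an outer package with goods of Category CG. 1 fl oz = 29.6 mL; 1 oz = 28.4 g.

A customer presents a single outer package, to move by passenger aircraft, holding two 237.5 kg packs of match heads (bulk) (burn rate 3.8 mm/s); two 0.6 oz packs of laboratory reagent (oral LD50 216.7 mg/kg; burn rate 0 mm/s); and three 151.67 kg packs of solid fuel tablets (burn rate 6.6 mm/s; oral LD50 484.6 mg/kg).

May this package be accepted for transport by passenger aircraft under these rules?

Yes

The match heads (bulk) have burn rate 3.8 mm/s, which is > 2 mm/s, so they are Category FS (Flammable Solid).
The laboratory reagent has oral LD50 216.7 mg/kg, which is < 300 mg/kg, so it is Category TX (Toxic).
With burn rate 6.6 mm/s (> 2 mm/s), the solid fuel tablets fall in Category FS.
Category TX quantity: two 0.6 oz packs = 34.08 g.
That is within the Category TX passenger aircraft limit of 50 g.
Total Category FS: (two 237.5 kg packs = 475 kg) + (three 151.67 kg packs = 455.01 kg) = 930.01 kg.
That is within the Category FS passenger aircraft limit of 1000 kg.
The segregation rule (Category TX with Category CG) does not apply to Category TX with Category FS.
Every hazard category is within its passenger aircraft limit and no segregation rule is violated.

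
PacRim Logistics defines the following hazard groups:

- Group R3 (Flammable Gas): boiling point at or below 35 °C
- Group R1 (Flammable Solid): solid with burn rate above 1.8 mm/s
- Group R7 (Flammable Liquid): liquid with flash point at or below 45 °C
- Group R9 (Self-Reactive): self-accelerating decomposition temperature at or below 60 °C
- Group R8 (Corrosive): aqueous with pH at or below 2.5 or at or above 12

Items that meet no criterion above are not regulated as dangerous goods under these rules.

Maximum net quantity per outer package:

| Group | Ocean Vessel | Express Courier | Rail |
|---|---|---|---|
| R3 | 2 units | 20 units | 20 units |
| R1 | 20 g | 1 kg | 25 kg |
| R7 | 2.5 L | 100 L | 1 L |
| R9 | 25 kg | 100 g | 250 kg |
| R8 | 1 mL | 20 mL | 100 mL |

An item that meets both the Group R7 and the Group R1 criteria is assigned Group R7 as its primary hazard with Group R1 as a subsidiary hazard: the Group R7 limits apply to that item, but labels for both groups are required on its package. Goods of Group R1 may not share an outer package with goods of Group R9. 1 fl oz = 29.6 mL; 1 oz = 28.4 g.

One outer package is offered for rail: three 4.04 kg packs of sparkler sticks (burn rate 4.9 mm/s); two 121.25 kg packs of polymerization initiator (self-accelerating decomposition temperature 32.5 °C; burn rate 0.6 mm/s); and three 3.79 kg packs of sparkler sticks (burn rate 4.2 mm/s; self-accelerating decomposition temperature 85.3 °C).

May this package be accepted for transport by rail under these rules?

No

Burn rate 4.9 mm/s meets the Group R1 criterion (Flammable Solid), so the sparkler sticks are Group R1.
With self-accelerating decomposition temperature 32.5 °C (≤ 60 °C), the polymerization initiator falls in Group R9.
With burn rate 4.2 mm/s (> 1.8 mm/s), the sparkler sticks fall in Group R1.
Total Group R1: (three 4.04 kg packs = 12.12 kg) + (three 3.79 kg packs = 11.37 kg) = 23.49 kg.
That is within the Group R1 rail limit of 25 kg.
Group R9 quantity: two 121.25 kg packs = 242.5 kg.
242.5 kg ≤ 250 kg (rail limit, Group R9) — within limit.
Group R1 and Group R9 may not share an outer package.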